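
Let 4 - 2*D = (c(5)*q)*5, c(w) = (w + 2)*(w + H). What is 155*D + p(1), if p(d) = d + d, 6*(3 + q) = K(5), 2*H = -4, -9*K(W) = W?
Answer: 917207/36 ≈ 25478.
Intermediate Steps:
K(W) = -W/9
H = -2 (H = (½)*(-4) = -2)
c(w) = (-2 + w)*(2 + w) (c(w) = (w + 2)*(w - 2) = (2 + w)*(-2 + w) = (-2 + w)*(2 + w))
q = -167/54 (q = -3 + (-⅑*5)/6 = -3 + (⅙)*(-5/9) = -3 - 5/54 = -167/54 ≈ -3.0926)
p(d) = 2*d
D = 5917/36 (D = 2 - (-4 + 5²)*(-167/54)*5/2 = 2 - (-4 + 25)*(-167/54)*5/2 = 2 - 21*(-167/54)*5/2 = 2 - (-1169)*5/36 = 2 - ½*(-5845/18) = 2 + 5845/36 = 5917/36 ≈ 164.36)
155*D + p(1) = 155*(5917/36) + 2*1 = 917135/36 + 2 = 917207/36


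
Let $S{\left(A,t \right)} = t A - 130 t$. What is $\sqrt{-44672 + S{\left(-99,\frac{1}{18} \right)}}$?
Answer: $\frac{5 i \sqrt{64346}}{6} \approx 211.39 i$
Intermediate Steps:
$S{\left(A,t \right)} = - 130 t + A t$ ($S{\left(A,t \right)} = A t - 130 t = - 130 t + A t$)
$\sqrt{-44672 + S{\left(-99,\frac{1}{18} \right)}} = \sqrt{-44672 + \frac{-130 - 99}{18}} = \sqrt{-44672 + \frac{1}{18} \left(-229\right)} = \sqrt{-44672 - \frac{229}{18}} = \sqrt{- \frac{804325}{18}} = \frac{5 i \sqrt{64346}}{6}$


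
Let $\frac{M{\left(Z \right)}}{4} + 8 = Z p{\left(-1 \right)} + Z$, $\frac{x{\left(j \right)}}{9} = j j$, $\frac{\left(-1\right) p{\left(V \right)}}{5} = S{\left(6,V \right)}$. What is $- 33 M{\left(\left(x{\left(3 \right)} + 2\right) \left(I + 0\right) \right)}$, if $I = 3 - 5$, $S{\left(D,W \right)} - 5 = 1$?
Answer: $-634392$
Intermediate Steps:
$S{\left(D,W \right)} = 6$ ($S{\left(D,W \right)} = 5 + 1 = 6$)
$p{\left(V \right)} = -30$ ($p{\left(V \right)} = \left(-5\right) 6 = -30$)
$x{\left(j \right)} = 9 j^{2}$ ($x{\left(j \right)} = 9 j j = 9 j^{2}$)
$I = -2$
$M{\left(Z \right)} = -32 - 116 Z$ ($M{\left(Z \right)} = -32 + 4 \left(Z \left(-30\right) + Z\right) = -32 + 4 \left(- 30 Z + Z\right) = -32 + 4 \left(- 29 Z\right) = -32 - 116 Z$)
$- 33 M{\left(\left(x{\left(3 \right)} + 2\right) \left(I + 0\right) \right)} = - 33 \left(-32 - 116 \left(9 \cdot 3^{2} + 2\right) \left(-2 + 0\right)\right) = - 33 \left(-32 - 116 \left(9 \cdot 9 + 2\right) \left(-2\right)\right) = - 33 \left(-32 - 116 \left(81 + 2\right) \left(-2\right)\right) = - 33 \left(-32 - 116 \cdot 83 \left(-2\right)\right) = - 33 \left(-32 - -19256\right) = - 33 \left(-32 + 19256\right) = \left(-33\right) 19224 = -634392$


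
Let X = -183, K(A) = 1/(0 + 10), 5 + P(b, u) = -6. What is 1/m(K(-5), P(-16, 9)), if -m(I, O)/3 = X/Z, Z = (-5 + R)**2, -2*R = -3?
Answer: 49/2196 ≈ 0.022313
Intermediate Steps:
R = 3/2 (R = -1/2*(-3) = 3/2 ≈ 1.5000)
P(b, u) = -11 (P(b, u) = -5 - 6 = -11)
K(A) = 1/10
Z = 49/4 (Z = (-5 + 3/2)**2 = (-7/2)**2 = 49/4 ≈ 12.250)
m(I, O) = 2196/49 (m(I, O) = -(-549)/49/4 = -(-549)*4/49 = -3*(-732/49) = 2196/49)
1/m(K(-5), P(-16, 9)) = 1/(2196/49) = 49/2196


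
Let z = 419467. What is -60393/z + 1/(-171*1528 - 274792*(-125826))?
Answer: -4073677075597973/28294224530091360 ≈ -0.14398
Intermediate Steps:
-60393/z + 1/(-171*1528 - 274792*(-125826)) = -60393/419467 + 1/(-171*1528 - 274792*(-125826)) = -60393*1/419467 - 1/125826/(-261288 - 274792) = -60393/419467 - 1/125826/(-536080) = -60393/419467 - 1/536080*(-1/125826) = -60393/419467 + 1/67452802080 = -4073677075597973/28294224530091360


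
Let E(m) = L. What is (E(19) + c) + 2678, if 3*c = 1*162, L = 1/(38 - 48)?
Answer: 27319/10 ≈ 2731.9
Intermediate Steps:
L = -1/10 (L = 1/(-10) = -1/10 ≈ -0.10000)
E(m) = -1/10
c = 54 (c = (1*162)/3 = (1/3)*162 = 54)
(E(19) + c) + 2678 = (-1/10 + 54) + 2678 = 539/10 + 2678 = 27319/10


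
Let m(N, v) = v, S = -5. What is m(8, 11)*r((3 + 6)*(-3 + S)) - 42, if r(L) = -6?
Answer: -108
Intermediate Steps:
m(8, 11)*r((3 + 6)*(-3 + S)) - 42 = 11*(-6) - 42 = -66 - 42 = -108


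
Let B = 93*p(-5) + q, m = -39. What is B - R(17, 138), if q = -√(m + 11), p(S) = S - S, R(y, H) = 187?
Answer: -187 - 2*I*√7 ≈ -187.0 - 5.2915*I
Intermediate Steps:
p(S) = 0
q = -2*I*√7 (q = -√(-39 + 11) = -√(-28) = -2*I*√7 ≈ -5.2915*I)
B = -2*I*√7 (B = 93*0 - 2*I*√7 = 0 - 2*I*√7 = -2*I*√7 ≈ -5.2915*I)
B - R(17, 138) = -2*I*√7 - 1*187 = -2*I*√7 - 187 = -187 - 2*I*√7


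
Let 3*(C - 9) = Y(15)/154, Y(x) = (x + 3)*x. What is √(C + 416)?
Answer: √2523290/77 ≈ 20.630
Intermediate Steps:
Y(x) = x*(3 + x) (Y(x) = (3 + x)*x = x*(3 + x))
C = 738/77 (C = 9 + ((15*(3 + 15))/154)/3 = 9 + ((15*18)*(1/154))/3 = 9 + (270*(1/154))/3 = 9 + (⅓)*(135/77) = 9 + 45/77 = 738/77 ≈ 9.5844)
√(C + 416) = √(738/77 + 416) = √(32770/77) = √2523290/77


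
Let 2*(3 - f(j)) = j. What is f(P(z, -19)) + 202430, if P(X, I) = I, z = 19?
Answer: 404885/2 ≈ 2.0244e+5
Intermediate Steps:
f(j) = 3 - j/2
f(P(z, -19)) + 202430 = (3 - 1/2*(-19)) + 202430 = (3 + 19/2) + 202430 = 25/2 + 202430 = 404885/2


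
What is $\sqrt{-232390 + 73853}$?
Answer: $i \sqrt{158537} \approx 398.17 i$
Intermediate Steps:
$\sqrt{-232390 + 73853} = \sqrt{-158537} = i \sqrt{158537}$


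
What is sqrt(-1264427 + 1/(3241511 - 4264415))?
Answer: I*sqrt(36750310606759726)/170484 ≈ 1124.5*I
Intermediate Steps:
sqrt(-1264427 + 1/(3241511 - 4264415)) = sqrt(-1264427 + 1/(-1022904)) = sqrt(-1264427 - 1/1022904) = sqrt(-1293387436009/1022904) = I*sqrt(36750310606759726)/170484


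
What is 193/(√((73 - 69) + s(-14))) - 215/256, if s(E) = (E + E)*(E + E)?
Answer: -215/256 + 193*√197/394 ≈ 6.0355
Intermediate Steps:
s(E) = 4*E² (s(E) = (2*E)*(2*E) = 4*E²)
193/(√((73 - 69) + s(-14))) - 215/256 = 193/(√((73 - 69) + 4*(-14)²)) - 215/256 = 193/(√(4 + 4*196)) - 215*1/256 = 193/(√(4 + 784)) - 215/256 = 193/(√788) - 215/256 = 193/((2*√197)) - 215/256 = 193*(√197/394) - 215/256 = 193*√197/394 - 215/256 = -215/256 + 193*√197/394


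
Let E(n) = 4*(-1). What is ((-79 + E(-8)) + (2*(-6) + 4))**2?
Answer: 8281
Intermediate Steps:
E(n) = -4
((-79 + E(-8)) + (2*(-6) + 4))**2 = ((-79 - 4) + (2*(-6) + 4))**2 = (-83 + (-12 + 4))**2 = (-83 - 8)**2 = (-91)**2 = 8281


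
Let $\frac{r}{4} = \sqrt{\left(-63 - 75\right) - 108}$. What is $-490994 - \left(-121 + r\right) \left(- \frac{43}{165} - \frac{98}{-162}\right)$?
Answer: $- \frac{198835696}{405} - \frac{6136 i \sqrt{246}}{4455} \approx -4.9095 \cdot 10^{5} - 21.603 i$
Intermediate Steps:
$r = 4 i \sqrt{246}$ ($r = 4 \sqrt{\left(-63 - 75\right) - 108} = 4 \sqrt{-138 - 108} = 4 \sqrt{-246} = 4 i \sqrt{246} \approx 62.738 i$)
$-490994 - \left(-121 + r\right) \left(- \frac{43}{165} - \frac{98}{-162}\right) = -490994 - \left(-121 + 4 i \sqrt{246}\right) \left(- \frac{43}{165} - \frac{98}{-162}\right) = -490994 - \left(-121 + 4 i \sqrt{246}\right) \left(\left(-43\right) \frac{1}{165} - - \frac{49}{81}\right) = -490994 - \left(-121 + 4 i \sqrt{246}\right) \left(- \frac{43}{165} + \frac{49}{81}\right) = -490994 - \left(-121 + 4 i \sqrt{246}\right) \frac{1534}{4455} = -490994 - \left(- \frac{16874}{405} + \frac{6136 i \sqrt{246}}{4455}\right) = -490994 + \left(\frac{16874}{405} - \frac{6136 i \sqrt{246}}{4455}\right) = - \frac{198835696}{405} - \frac{6136 i \sqrt{246}}{4455}$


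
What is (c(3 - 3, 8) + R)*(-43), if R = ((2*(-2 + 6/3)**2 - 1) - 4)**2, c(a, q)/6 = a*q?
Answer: -1075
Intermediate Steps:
c(a, q) = 6*a*q (c(a, q) = 6*(a*q) = 6*a*q)
R = 25 (R = ((2*(-2 + 6*(1/3))**2 - 1) - 4)**2 = ((2*(-2 + 2)**2 - 1) - 4)**2 = ((2*0**2 - 1) - 4)**2 = ((2*0 - 1) - 4)**2 = ((0 - 1) - 4)**2 = (-1 - 4)**2 = (-5)**2 = 25)
(c(3 - 3, 8) + R)*(-43) = (6*(3 - 3)*8 + 25)*(-43) = (6*0*8 + 25)*(-43) = (0 + 25)*(-43) = 25*(-43) = -1075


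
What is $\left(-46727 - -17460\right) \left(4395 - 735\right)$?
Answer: $-107117220$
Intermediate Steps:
$\left(-46727 - -17460\right) \left(4395 - 735\right) = \left(-46727 + 17460\right) 3660 = \left(-29267\right) 3660 = -107117220$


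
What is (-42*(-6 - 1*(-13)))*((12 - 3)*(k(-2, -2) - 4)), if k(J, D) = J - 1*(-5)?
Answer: 2646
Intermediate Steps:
k(J, D) = 5 + J (k(J, D) = J + 5 = 5 + J)
(-42*(-6 - 1*(-13)))*((12 - 3)*(k(-2, -2) - 4)) = (-42*(-6 - 1*(-13)))*((12 - 3)*((5 - 2) - 4)) = (-42*(-6 + 13))*(9*(3 - 4)) = (-42*7)*(9*(-1)) = -294*(-9) = 2646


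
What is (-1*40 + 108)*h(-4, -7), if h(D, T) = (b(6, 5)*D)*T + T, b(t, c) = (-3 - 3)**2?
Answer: 68068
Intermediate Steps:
b(t, c) = 36 (b(t, c) = (-6)**2 = 36)
h(D, T) = T + 36*D*T (h(D, T) = (36*D)*T + T = 36*D*T + T = T + 36*D*T)
(-1*40 + 108)*h(-4, -7) = (-1*40 + 108)*(-7*(1 + 36*(-4))) = (-40 + 108)*(-7*(1 - 144)) = 68*(-7*(-143)) = 68*1001 = 68068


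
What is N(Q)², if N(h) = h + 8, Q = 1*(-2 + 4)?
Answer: 100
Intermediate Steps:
Q = 2 (Q = 1*2 = 2)
N(h) = 8 + h
N(Q)² = (8 + 2)² = 10² = 100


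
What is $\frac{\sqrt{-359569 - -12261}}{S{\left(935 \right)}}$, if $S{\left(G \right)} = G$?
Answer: $\frac{2 i \sqrt{86827}}{935} \approx 0.6303 i$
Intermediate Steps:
$\frac{\sqrt{-359569 - -12261}}{S{\left(935 \right)}} = \frac{\sqrt{-359569 - -12261}}{935} = \sqrt{-359569 + 12261} \cdot \frac{1}{935} = \sqrt{-347308} \cdot \frac{1}{935} = 2 i \sqrt{86827} \cdot \frac{1}{935} = \frac{2 i \sqrt{86827}}{935}$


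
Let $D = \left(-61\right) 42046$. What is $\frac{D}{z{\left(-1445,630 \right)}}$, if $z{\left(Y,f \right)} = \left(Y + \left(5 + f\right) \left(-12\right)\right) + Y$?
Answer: $\frac{1282403}{5255} \approx 244.03$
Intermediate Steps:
$z{\left(Y,f \right)} = -60 - 12 f + 2 Y$ ($z{\left(Y,f \right)} = \left(Y - \left(60 + 12 f\right)\right) + Y = \left(-60 + Y - 12 f\right) + Y = -60 - 12 f + 2 Y$)
$D = -2564806$
$\frac{D}{z{\left(-1445,630 \right)}} = - \frac{2564806}{-60 - 7560 + 2 \left(-1445\right)} = - \frac{2564806}{-60 - 7560 - 2890} = - \frac{2564806}{-10510} = \left(-2564806\right) \left(- \frac{1}{10510}\right) = \frac{1282403}{5255}$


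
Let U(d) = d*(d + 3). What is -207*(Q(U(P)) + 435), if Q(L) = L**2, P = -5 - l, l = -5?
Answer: -90045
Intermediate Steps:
P = 0 (P = -5 - 1*(-5) = -5 + 5 = 0)
U(d) = d*(3 + d)
-207*(Q(U(P)) + 435) = -207*((0*(3 + 0))**2 + 435) = -207*((0*3)**2 + 435) = -207*(0**2 + 435) = -207*(0 + 435) = -207*435 = -90045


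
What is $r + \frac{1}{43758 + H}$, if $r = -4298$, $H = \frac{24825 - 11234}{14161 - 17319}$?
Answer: $- \frac{593872592396}{138174173} \approx -4298.0$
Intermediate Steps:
$H = - \frac{13591}{3158}$ ($H = \frac{13591}{-3158} = 13591 \left(- \frac{1}{3158}\right) = - \frac{13591}{3158} \approx -4.3037$)
$r + \frac{1}{43758 + H} = -4298 + \frac{1}{43758 - \frac{13591}{3158}} = -4298 + \frac{1}{\frac{138174173}{3158}} = -4298 + \frac{3158}{138174173} = - \frac{593872592396}{138174173}$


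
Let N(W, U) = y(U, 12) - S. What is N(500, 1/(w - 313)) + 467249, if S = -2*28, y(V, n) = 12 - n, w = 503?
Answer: 467305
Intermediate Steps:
S = -56
N(W, U) = 56 (N(W, U) = (12 - 1*12) - 1*(-56) = (12 - 12) + 56 = 0 + 56 = 56)
N(500, 1/(w - 313)) + 467249 = 56 + 467249 = 467305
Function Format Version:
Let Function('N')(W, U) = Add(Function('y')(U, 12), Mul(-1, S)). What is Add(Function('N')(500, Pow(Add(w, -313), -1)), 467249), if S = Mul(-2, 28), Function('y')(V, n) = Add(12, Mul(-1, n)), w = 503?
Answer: 467305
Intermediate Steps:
S = -56
Function('N')(W, U) = 56 (Function('N')(W, U) = Add(Add(12, Mul(-1, 12)), Mul(-1, -56)) = Add(Add(12, -12), 56) = Add(0, 56) = 56)
Add(Function('N')(500, Pow(Add(w, -313), -1)), 467249) = Add(56, 467249) = 467305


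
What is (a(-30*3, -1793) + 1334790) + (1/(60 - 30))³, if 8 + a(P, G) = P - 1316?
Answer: 36001152001/27000 ≈ 1.3334e+6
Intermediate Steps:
a(P, G) = -1324 + P (a(P, G) = -8 + (P - 1316) = -8 + (-1316 + P) = -1324 + P)
(a(-30*3, -1793) + 1334790) + (1/(60 - 30))³ = ((-1324 - 30*3) + 1334790) + (1/(60 - 30))³ = ((-1324 - 90) + 1334790) + (1/30)³ = (-1414 + 1334790) + (1/30)³ = 1333376 + 1/27000 = 36001152001/27000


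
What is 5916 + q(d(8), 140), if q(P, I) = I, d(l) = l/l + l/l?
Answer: 6056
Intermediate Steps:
d(l) = 2 (d(l) = 1 + 1 = 2)
5916 + q(d(8), 140) = 5916 + 140 = 6056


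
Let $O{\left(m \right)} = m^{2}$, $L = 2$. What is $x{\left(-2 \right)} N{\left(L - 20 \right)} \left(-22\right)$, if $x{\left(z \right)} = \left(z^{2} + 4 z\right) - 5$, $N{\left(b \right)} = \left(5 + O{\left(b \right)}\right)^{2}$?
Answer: $21431718$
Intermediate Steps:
$N{\left(b \right)} = \left(5 + b^{2}\right)^{2}$
$x{\left(z \right)} = -5 + z^{2} + 4 z$
$x{\left(-2 \right)} N{\left(L - 20 \right)} \left(-22\right) = \left(-5 + \left(-2\right)^{2} + 4 \left(-2\right)\right) \left(5 + \left(2 - 20\right)^{2}\right)^{2} \left(-22\right) = \left(-5 + 4 - 8\right) \left(5 + \left(2 - 20\right)^{2}\right)^{2} \left(-22\right) = - 9 \left(5 + \left(-18\right)^{2}\right)^{2} \left(-22\right) = - 9 \left(5 + 324\right)^{2} \left(-22\right) = - 9 \cdot 329^{2} \left(-22\right) = \left(-9\right) 108241 \left(-22\right) = \left(-974169\right) \left(-22\right) = 21431718$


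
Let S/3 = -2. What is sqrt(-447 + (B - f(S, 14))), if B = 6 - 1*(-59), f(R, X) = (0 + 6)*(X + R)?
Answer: I*sqrt(430) ≈ 20.736*I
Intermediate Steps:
S = -6 (S = 3*(-2) = -6)
f(R, X) = 6*R + 6*X (f(R, X) = 6*(R + X) = 6*R + 6*X)
B = 65 (B = 6 + 59 = 65)
sqrt(-447 + (B - f(S, 14))) = sqrt(-447 + (65 - (6*(-6) + 6*14))) = sqrt(-447 + (65 - (-36 + 84))) = sqrt(-447 + (65 - 1*48)) = sqrt(-447 + (65 - 48)) = sqrt(-447 + 17) = sqrt(-430) = I*sqrt(430)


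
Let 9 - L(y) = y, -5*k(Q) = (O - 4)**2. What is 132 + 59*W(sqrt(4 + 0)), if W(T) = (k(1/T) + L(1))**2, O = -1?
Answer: 663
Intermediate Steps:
k(Q) = -5 (k(Q) = -(-1 - 4)**2/5 = -1/5*(-5)**2 = -1/5*25 = -5)
L(y) = 9 - y
W(T) = 9 (W(T) = (-5 + (9 - 1*1))**2 = (-5 + (9 - 1))**2 = (-5 + 8)**2 = 3**2 = 9)
132 + 59*W(sqrt(4 + 0)) = 132 + 59*9 = 132 + 531 = 663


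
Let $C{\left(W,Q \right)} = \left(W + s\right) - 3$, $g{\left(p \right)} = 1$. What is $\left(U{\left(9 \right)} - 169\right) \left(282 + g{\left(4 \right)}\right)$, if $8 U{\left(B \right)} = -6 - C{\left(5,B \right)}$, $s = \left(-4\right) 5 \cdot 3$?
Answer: $- \frac{91975}{2} \approx -45988.0$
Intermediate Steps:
$s = -60$ ($s = \left(-20\right) 3 = -60$)
$C{\left(W,Q \right)} = -63 + W$ ($C{\left(W,Q \right)} = \left(W - 60\right) - 3 = \left(-60 + W\right) - 3 = -63 + W$)
$U{\left(B \right)} = \frac{13}{2}$ ($U{\left(B \right)} = \frac{-6 - \left(-63 + 5\right)}{8} = \frac{-6 - -58}{8} = \frac{-6 + 58}{8} = \frac{1}{8} \cdot 52 = \frac{13}{2}$)
$\left(U{\left(9 \right)} - 169\right) \left(282 + g{\left(4 \right)}\right) = \left(\frac{13}{2} - 169\right) \left(282 + 1\right) = \left(- \frac{325}{2}\right) 283 = - \frac{91975}{2}$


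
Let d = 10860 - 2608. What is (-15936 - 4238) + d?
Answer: -11922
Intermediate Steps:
d = 8252
(-15936 - 4238) + d = (-15936 - 4238) + 8252 = -20174 + 8252 = -11922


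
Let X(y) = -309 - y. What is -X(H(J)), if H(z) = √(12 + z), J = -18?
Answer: 309 + I*√6 ≈ 309.0 + 2.4495*I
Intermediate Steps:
-X(H(J)) = -(-309 - √(12 - 18)) = -(-309 - √(-6)) = -(-309 - I*√6) = 309 + I*√6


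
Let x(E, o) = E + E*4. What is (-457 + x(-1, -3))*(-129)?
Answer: 59598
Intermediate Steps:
x(E, o) = 5*E (x(E, o) = E + 4*E = 5*E)
(-457 + x(-1, -3))*(-129) = (-457 + 5*(-1))*(-129) = (-457 - 5)*(-129) = -462*(-129) = 59598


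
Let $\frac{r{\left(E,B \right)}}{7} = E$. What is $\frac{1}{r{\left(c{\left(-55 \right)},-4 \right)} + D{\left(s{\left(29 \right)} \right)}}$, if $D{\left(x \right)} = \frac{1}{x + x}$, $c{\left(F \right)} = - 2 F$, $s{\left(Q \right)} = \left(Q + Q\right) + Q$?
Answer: $\frac{174}{133981} \approx 0.0012987$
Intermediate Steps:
$s{\left(Q \right)} = 3 Q$ ($s{\left(Q \right)} = 2 Q + Q = 3 Q$)
$r{\left(E,B \right)} = 7 E$
$D{\left(x \right)} = \frac{1}{2 x}$
$\frac{1}{r{\left(c{\left(-55 \right)},-4 \right)} + D{\left(s{\left(29 \right)} \right)}} = \frac{1}{7 \left(\left(-2\right) \left(-55\right)\right) + \frac{1}{2 \cdot 3 \cdot 29}} = \frac{1}{7 \cdot 110 + \frac{1}{2 \cdot 87}} = \frac{1}{770 + \frac{1}{2} \cdot \frac{1}{87}} = \frac{1}{770 + \frac{1}{174}} = \frac{1}{\frac{133981}{174}} = \frac{174}{133981}$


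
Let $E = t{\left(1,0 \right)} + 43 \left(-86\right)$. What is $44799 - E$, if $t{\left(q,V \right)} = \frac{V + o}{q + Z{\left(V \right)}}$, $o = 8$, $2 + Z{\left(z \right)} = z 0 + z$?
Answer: $48505$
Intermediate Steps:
$Z{\left(z \right)} = -2 + z$ ($Z{\left(z \right)} = -2 + \left(z 0 + z\right) = -2 + \left(0 + z\right) = -2 + z$)
$t{\left(q,V \right)} = \frac{8 + V}{-2 + V + q}$ ($t{\left(q,V \right)} = \frac{V + 8}{q + \left(-2 + V\right)} = \frac{8 + V}{-2 + V + q}$)
$E = -3706$ ($E = \frac{8 + 0}{-2 + 0 + 1} + 43 \left(-86\right) = \frac{1}{-1} \cdot 8 - 3698 = \left(-1\right) 8 - 3698 = -8 - 3698 = -3706$)
$44799 - E = 44799 - -3706 = 44799 + 3706 = 48505$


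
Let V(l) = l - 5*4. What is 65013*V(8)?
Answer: -780156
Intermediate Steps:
V(l) = -20 + l (V(l) = l - 20 = -20 + l)
65013*V(8) = 65013*(-20 + 8) = 65013*(-12) = -780156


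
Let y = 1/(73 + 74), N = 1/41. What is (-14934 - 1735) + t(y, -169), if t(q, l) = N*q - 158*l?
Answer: 60468892/6027 ≈ 10033.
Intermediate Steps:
N = 1/41 ≈ 0.024390
y = 1/147 ≈ 0.0068027
t(q, l) = -158*l + q/41 (t(q, l) = q/41 - 158*l = -158*l + q/41)
(-14934 - 1735) + t(y, -169) = (-14934 - 1735) + (-158*(-169) + (1/41)*(1/147)) = -16669 + (26702 + 1/6027) = -16669 + 160932955/6027 = 60468892/6027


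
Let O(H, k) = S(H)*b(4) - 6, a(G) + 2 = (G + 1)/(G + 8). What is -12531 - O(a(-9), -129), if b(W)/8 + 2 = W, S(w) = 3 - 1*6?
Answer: -12477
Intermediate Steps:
S(w) = -3 (S(w) = 3 - 6 = -3)
a(G) = -2 + (1 + G)/(8 + G) (a(G) = -2 + (G + 1)/(G + 8) = -2 + (1 + G)/(8 + G))
b(W) = -16 + 8*W
O(H, k) = -54 (O(H, k) = -3*(-16 + 8*4) - 6 = -3*(-16 + 32) - 6 = -3*16 - 6 = -48 - 6 = -54)
-12531 - O(a(-9), -129) = -12531 - 1*(-54) = -12531 + 54 = -12477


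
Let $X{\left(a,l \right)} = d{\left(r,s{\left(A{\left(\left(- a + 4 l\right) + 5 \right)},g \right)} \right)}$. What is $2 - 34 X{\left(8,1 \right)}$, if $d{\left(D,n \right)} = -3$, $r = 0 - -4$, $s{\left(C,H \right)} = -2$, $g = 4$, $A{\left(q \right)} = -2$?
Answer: $104$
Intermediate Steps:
$r = 4$ ($r = 0 + 4 = 4$)
$X{\left(a,l \right)} = -3$
$2 - 34 X{\left(8,1 \right)} = 2 - -102 = 2 + 102 = 104$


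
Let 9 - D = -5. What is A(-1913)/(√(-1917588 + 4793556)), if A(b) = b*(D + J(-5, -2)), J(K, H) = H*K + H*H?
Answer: -13391*√4993/29958 ≈ -31.585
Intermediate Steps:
D = 14 (D = 9 - 1*(-5) = 9 + 5 = 14)
J(K, H) = H² + H*K (J(K, H) = H*K + H² = H² + H*K)
A(b) = 28*b (A(b) = b*(14 - 2*(-2 - 5)) = b*(14 - 2*(-7)) = b*(14 + 14) = b*28 = 28*b)
A(-1913)/(√(-1917588 + 4793556)) = (28*(-1913))/(√(-1917588 + 4793556)) = -53564*√4993/119832 = -13391*√4993/29958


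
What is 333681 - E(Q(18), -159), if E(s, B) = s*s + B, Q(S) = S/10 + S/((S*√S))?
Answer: 150226517/450 - 3*√2/5 ≈ 3.3384e+5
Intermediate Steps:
Q(S) = S^(-½) + S/10 (Q(S) = S*(⅒) + S/(S^(3/2)) = S/10 + S/S^(3/2) = S/10 + S^(-½) = S^(-½) + S/10)
E(s, B) = B + s² (E(s, B) = s² + B = B + s²)
333681 - E(Q(18), -159) = 333681 - (-159 + (18^(-½) + (⅒)*18)²) = 333681 - (-159 + (√2/6 + 9/5)²) = 333681 - (-159 + (9/5 + √2/6)²) = 333681 + (159 - (9/5 + √2/6)²) = 333840 - (9/5 + √2/6)²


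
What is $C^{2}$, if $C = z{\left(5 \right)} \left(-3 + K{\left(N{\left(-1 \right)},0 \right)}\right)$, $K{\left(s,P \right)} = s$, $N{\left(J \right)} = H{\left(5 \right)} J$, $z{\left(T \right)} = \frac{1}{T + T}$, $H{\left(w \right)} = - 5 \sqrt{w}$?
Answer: $\frac{67}{50} - \frac{3 \sqrt{5}}{10} \approx 0.66918$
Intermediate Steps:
$z{\left(T \right)} = \frac{1}{2 T}$
$N{\left(J \right)} = - 5 J \sqrt{5}$ ($N{\left(J \right)} = - 5 \sqrt{5} J = - 5 J \sqrt{5}$)
$C = - \frac{3}{10} + \frac{\sqrt{5}}{2}$ ($C = \frac{1}{2 \cdot 5} \left(-3 - - 5 \sqrt{5}\right) = \frac{1}{2} \cdot \frac{1}{5} \left(-3 + 5 \sqrt{5}\right) = \frac{-3 + 5 \sqrt{5}}{10} = - \frac{3}{10} + \frac{\sqrt{5}}{2} \approx 0.81803$)
$C^{2} = \left(- \frac{3}{10} + \frac{\sqrt{5}}{2}\right)^{2}$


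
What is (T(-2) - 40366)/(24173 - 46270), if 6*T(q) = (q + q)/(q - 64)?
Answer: 3996233/2187603 ≈ 1.8268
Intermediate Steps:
T(q) = q/(3*(-64 + q)) (T(q) = ((q + q)/(q - 64))/6 = ((2*q)/(-64 + q))/6 = (2*q/(-64 + q))/6 = q/(3*(-64 + q)))
(T(-2) - 40366)/(24173 - 46270) = ((⅓)*(-2)/(-64 - 2) - 40366)/(24173 - 46270) = ((⅓)*(-2)/(-66) - 40366)/(-22097) = ((⅓)*(-2)*(-1/66) - 40366)*(-1/22097) = (1/99 - 40366)*(-1/22097) = -3996233/99*(-1/22097) = 3996233/2187603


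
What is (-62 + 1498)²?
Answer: 2062096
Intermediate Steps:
(-62 + 1498)² = 1436² = 2062096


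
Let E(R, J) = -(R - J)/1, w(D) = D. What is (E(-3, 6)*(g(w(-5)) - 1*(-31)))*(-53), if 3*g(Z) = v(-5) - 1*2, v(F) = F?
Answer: -13674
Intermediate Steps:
g(Z) = -7/3 (g(Z) = (-5 - 1*2)/3 = (-5 - 2)/3 = (1/3)*(-7) = -7/3)
E(R, J) = J - R (E(R, J) = -(R - J) = J - R)
(E(-3, 6)*(g(w(-5)) - 1*(-31)))*(-53) = ((6 - 1*(-3))*(-7/3 - 1*(-31)))*(-53) = ((6 + 3)*(-7/3 + 31))*(-53) = (9*(86/3))*(-53) = 258*(-53) = -13674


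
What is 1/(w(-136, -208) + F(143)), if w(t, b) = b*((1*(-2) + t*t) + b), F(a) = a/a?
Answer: -1/3803487 ≈ -2.6292e-7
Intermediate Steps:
F(a) = 1
w(t, b) = b*(-2 + b + t²) (w(t, b) = b*((-2 + t²) + b) = b*(-2 + b + t²))
1/(w(-136, -208) + F(143)) = 1/(-208*(-2 - 208 + (-136)²) + 1) = 1/(-208*(-2 - 208 + 18496) + 1) = 1/(-208*18286 + 1) = 1/(-3803488 + 1) = 1/(-3803487) = -1/3803487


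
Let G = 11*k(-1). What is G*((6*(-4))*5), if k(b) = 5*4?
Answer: -26400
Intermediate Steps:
k(b) = 20
G = 220 (G = 11*20 = 220)
G*((6*(-4))*5) = 220*((6*(-4))*5) = 220*(-24*5) = 220*(-120) = -26400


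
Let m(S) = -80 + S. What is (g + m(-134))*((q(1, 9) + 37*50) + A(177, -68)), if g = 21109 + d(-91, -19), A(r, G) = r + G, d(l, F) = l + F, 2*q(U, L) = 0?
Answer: 40717815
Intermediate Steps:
q(U, L) = 0 (q(U, L) = (½)*0 = 0)
d(l, F) = F + l
A(r, G) = G + r
g = 20999 (g = 21109 + (-19 - 91) = 21109 - 110 = 20999)
(g + m(-134))*((q(1, 9) + 37*50) + A(177, -68)) = (20999 + (-80 - 134))*((0 + 37*50) + (-68 + 177)) = (20999 - 214)*((0 + 1850) + 109) = 20785*(1850 + 109) = 20785*1959 = 40717815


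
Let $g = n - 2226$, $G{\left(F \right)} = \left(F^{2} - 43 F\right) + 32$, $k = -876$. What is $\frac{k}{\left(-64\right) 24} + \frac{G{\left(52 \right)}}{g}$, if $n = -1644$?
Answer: $\frac{21851}{49536} \approx 0.44111$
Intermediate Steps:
$G{\left(F \right)} = 32 + F^{2} - 43 F$
$g = -3870$ ($g = -1644 - 2226 = -3870$)
$\frac{k}{\left(-64\right) 24} + \frac{G{\left(52 \right)}}{g} = - \frac{876}{\left(-64\right) 24} + \frac{32 + 52^{2} - 2236}{-3870} = - \frac{876}{-1536} + \left(32 + 2704 - 2236\right) \left(- \frac{1}{3870}\right) = \left(-876\right) \left(- \frac{1}{1536}\right) + 500 \left(- \frac{1}{3870}\right) = \frac{73}{128} - \frac{50}{387} = \frac{21851}{49536}$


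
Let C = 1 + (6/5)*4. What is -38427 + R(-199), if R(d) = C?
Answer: -192106/5 ≈ -38421.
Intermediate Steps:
C = 29/5 (C = 1 + (6*(⅕))*4 = 1 + (6/5)*4 = 1 + 24/5 = 29/5 ≈ 5.8000)
R(d) = 29/5
-38427 + R(-199) = -38427 + 29/5 = -192106/5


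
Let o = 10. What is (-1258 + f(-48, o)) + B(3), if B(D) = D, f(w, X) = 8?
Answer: -1247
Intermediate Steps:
(-1258 + f(-48, o)) + B(3) = (-1258 + 8) + 3 = -1250 + 3 = -1247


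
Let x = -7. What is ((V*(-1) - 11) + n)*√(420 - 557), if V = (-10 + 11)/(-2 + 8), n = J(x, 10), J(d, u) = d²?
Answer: 227*I*√137/6 ≈ 442.83*I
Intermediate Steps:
n = 49 (n = (-7)² = 49)
V = ⅙ (V = 1/6 = 1*(⅙) = ⅙ ≈ 0.16667)
((V*(-1) - 11) + n)*√(420 - 557) = (((⅙)*(-1) - 11) + 49)*√(420 - 557) = ((-⅙ - 11) + 49)*√(-137) = (-67/6 + 49)*(I*√137) = 227*(I*√137)/6 = 227*I*√137/6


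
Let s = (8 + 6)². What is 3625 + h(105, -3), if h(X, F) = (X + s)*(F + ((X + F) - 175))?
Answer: -19251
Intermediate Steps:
s = 196 (s = 14² = 196)
h(X, F) = (196 + X)*(-175 + X + 2*F) (h(X, F) = (X + 196)*(F + ((X + F) - 175)) = (196 + X)*(F + ((F + X) - 175)) = (196 + X)*(F + (-175 + F + X)) = (196 + X)*(-175 + X + 2*F))
3625 + h(105, -3) = 3625 + (-34300 + 105² + 21*105 + 392*(-3) + 2*(-3)*105) = 3625 + (-34300 + 11025 + 2205 - 1176 - 630) = 3625 - 22876 = -19251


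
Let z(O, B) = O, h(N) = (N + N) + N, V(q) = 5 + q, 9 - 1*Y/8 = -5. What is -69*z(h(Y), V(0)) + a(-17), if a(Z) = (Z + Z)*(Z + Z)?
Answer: -22028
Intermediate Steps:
Y = 112 (Y = 72 - 8*(-5) = 72 + 40 = 112)
a(Z) = 4*Z**2 (a(Z) = (2*Z)*(2*Z) = 4*Z**2)
h(N) = 3*N (h(N) = 2*N + N = 3*N)
-69*z(h(Y), V(0)) + a(-17) = -207*112 + 4*(-17)**2 = -69*336 + 4*289 = -23184 + 1156 = -22028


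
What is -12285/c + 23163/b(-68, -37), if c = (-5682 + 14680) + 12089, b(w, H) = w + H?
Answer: -863718/3905 ≈ -221.18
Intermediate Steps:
b(w, H) = H + w
c = 21087 (c = 8998 + 12089 = 21087)
-12285/c + 23163/b(-68, -37) = -12285/21087 + 23163/(-37 - 68) = -12285*1/21087 + 23163/(-105) = -455/781 + 23163*(-1/105) = -455/781 - 1103/5 = -863718/3905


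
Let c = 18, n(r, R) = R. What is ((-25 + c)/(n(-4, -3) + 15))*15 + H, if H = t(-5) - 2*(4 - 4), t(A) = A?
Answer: -55/4 ≈ -13.750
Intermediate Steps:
H = -5 (H = -5 - 2*(4 - 4) = -5 - 2*0 = -5 + 0 = -5)
((-25 + c)/(n(-4, -3) + 15))*15 + H = ((-25 + 18)/(-3 + 15))*15 - 5 = -7/12*15 - 5 = -35/4 - 5 = -55/4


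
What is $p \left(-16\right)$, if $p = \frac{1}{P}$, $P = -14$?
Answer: $\frac{8}{7} \approx 1.1429$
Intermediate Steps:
$p = - \frac{1}{14}$ ($p = \frac{1}{-14} = - \frac{1}{14} \approx -0.071429$)
$p \left(-16\right) = \left(- \frac{1}{14}\right) \left(-16\right) = \frac{8}{7}$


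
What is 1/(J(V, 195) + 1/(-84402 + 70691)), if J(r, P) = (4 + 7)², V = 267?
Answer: 13711/1659030 ≈ 0.0082645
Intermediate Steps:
J(r, P) = 121 (J(r, P) = 11² = 121)
1/(J(V, 195) + 1/(-84402 + 70691)) = 1/(121 + 1/(-84402 + 70691)) = 1/(121 + 1/(-13711)) = 1/(121 - 1/13711) = 1/(1659030/13711) = 13711/1659030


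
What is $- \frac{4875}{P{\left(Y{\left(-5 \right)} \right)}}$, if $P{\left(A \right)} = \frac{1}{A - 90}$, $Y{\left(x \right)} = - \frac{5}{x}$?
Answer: $433875$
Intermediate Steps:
$P{\left(A \right)} = \frac{1}{-90 + A}$
$- \frac{4875}{P{\left(Y{\left(-5 \right)} \right)}} = - \frac{4875}{\frac{1}{-90 - \frac{5}{-5}}} = - \frac{4875}{\frac{1}{-90 - -1}} = - \frac{4875}{\frac{1}{-90 + 1}} = - \frac{4875}{\frac{1}{-89}} = - \frac{4875}{- \frac{1}{89}} = \left(-4875\right) \left(-89\right) = 433875$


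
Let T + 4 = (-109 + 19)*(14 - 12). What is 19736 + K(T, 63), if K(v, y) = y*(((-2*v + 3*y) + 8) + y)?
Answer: 59300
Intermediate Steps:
T = -184 (T = -4 + (-109 + 19)*(14 - 12) = -4 - 90*2 = -4 - 180 = -184)
K(v, y) = y*(8 - 2*v + 4*y) (K(v, y) = y*((8 - 2*v + 3*y) + y) = y*(8 - 2*v + 4*y))
19736 + K(T, 63) = 19736 + 2*63*(4 - 1*(-184) + 2*63) = 19736 + 2*63*(4 + 184 + 126) = 19736 + 2*63*314 = 19736 + 39564 = 59300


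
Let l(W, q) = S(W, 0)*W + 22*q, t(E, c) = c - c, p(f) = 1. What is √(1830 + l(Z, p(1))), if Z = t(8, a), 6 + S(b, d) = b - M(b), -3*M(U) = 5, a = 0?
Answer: 2*√463 ≈ 43.035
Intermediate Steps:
M(U) = -5/3 (M(U) = -⅓*5 = -5/3)
t(E, c) = 0
S(b, d) = -13/3 + b (S(b, d) = -6 + (b - 1*(-5/3)) = -6 + (b + 5/3) = -6 + (5/3 + b) = -13/3 + b)
Z = 0
l(W, q) = 22*q + W*(-13/3 + W) (l(W, q) = (-13/3 + W)*W + 22*q = W*(-13/3 + W) + 22*q = 22*q + W*(-13/3 + W))
√(1830 + l(Z, p(1))) = √(1830 + (22*1 + (⅓)*0*(-13 + 3*0))) = √(1830 + (22 + (⅓)*0*(-13 + 0))) = √(1830 + (22 + (⅓)*0*(-13))) = √(1830 + (22 + 0)) = √(1830 + 22) = √1852 = 2*√463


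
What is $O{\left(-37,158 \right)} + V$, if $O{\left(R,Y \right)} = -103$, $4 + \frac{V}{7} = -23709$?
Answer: $-166094$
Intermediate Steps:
$V = -165991$ ($V = -28 + 7 \left(-23709\right) = -28 - 165963 = -165991$)
$O{\left(-37,158 \right)} + V = -103 - 165991 = -166094$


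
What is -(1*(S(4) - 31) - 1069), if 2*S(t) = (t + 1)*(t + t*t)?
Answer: 1050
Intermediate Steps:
S(t) = (1 + t)*(t + t**2)/2 (S(t) = ((t + 1)*(t + t*t))/2 = ((1 + t)*(t + t**2))/2 = (1 + t)*(t + t**2)/2)
-(1*(S(4) - 31) - 1069) = -(1*((1/2)*4*(1 + 4**2 + 2*4) - 31) - 1069) = -(1*((1/2)*4*(1 + 16 + 8) - 31) - 1069) = -(1*((1/2)*4*25 - 31) - 1069) = -(1*(50 - 31) - 1069) = -(1*19 - 1069) = -(19 - 1069) = -1*(-1050) = 1050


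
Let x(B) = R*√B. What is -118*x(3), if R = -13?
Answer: 1534*√3 ≈ 2657.0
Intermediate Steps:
x(B) = -13*√B
-118*x(3) = -(-1534)*√3 = 1534*√3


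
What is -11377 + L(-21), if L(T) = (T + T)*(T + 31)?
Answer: -11797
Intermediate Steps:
L(T) = 2*T*(31 + T) (L(T) = (2*T)*(31 + T) = 2*T*(31 + T))
-11377 + L(-21) = -11377 + 2*(-21)*(31 - 21) = -11377 + 2*(-21)*10 = -11377 - 420 = -11797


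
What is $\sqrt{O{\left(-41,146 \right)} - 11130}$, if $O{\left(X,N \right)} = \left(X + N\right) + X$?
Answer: $i \sqrt{11066} \approx 105.2 i$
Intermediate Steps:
$O{\left(X,N \right)} = N + 2 X$ ($O{\left(X,N \right)} = \left(N + X\right) + X = N + 2 X$)
$\sqrt{O{\left(-41,146 \right)} - 11130} = \sqrt{\left(146 + 2 \left(-41\right)\right) - 11130} = \sqrt{\left(146 - 82\right) - 11130} = \sqrt{64 - 11130} = \sqrt{-11066} = i \sqrt{11066}$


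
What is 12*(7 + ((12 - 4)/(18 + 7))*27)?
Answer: 4692/25 ≈ 187.68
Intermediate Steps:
12*(7 + ((12 - 4)/(18 + 7))*27) = 12*(7 + (8/25)*27) = 12*(7 + 216/25) = 12*(391/25) = 4692/25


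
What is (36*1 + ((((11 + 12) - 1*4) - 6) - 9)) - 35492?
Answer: -35452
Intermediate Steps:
(36*1 + ((((11 + 12) - 1*4) - 6) - 9)) - 35492 = (36 + (((23 - 4) - 6) - 9)) - 35492 = (36 + ((19 - 6) - 9)) - 35492 = (36 + (13 - 9)) - 35492 = (36 + 4) - 35492 = 40 - 35492 = -35452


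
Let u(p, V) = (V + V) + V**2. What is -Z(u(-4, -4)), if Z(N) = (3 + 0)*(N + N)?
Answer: -48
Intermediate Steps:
u(p, V) = V**2 + 2*V (u(p, V) = 2*V + V**2 = V**2 + 2*V)
Z(N) = 6*N (Z(N) = 3*(2*N) = 6*N)
-Z(u(-4, -4)) = -6*(-4*(2 - 4)) = -6*(-4*(-2)) = -6*8 = -1*48 = -48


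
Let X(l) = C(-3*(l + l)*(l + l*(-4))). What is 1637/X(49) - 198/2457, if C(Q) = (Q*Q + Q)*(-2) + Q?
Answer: -301041761/3735634266 ≈ -0.080587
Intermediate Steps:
C(Q) = -Q - 2*Q² (C(Q) = (Q² + Q)*(-2) + Q = (Q + Q²)*(-2) + Q = (-2*Q - 2*Q²) + Q = -Q - 2*Q²)
X(l) = -18*l²*(1 + 36*l²) (X(l) = -(-3*(l + l)*(l + l*(-4)))*(1 + 2*(-3*(l + l)*(l + l*(-4)))) = -(-3*2*l*(l - 4*l))*(1 + 2*(-3*2*l*(l - 4*l))) = -(-3*2*l*(-3*l))*(1 + 2*(-3*2*l*(-3*l))) = -(-(-18)*l²)*(1 + 2*(-(-18)*l²)) = -18*l²*(1 + 2*(18*l²)) = -18*l²*(1 + 36*l²))
1637/X(49) - 198/2457 = 1637/((49²*(-18 - 648*49²))) - 198/2457 = 1637/((2401*(-18 - 648*2401))) - 198*1/2457 = 1637/((2401*(-18 - 1555848))) - 22/273 = 1637/((2401*(-1555866))) - 22/273 = 1637/(-3735634266) - 22/273 = 1637*(-1/3735634266) - 22/273 = -1637/3735634266 - 22/273 = -301041761/3735634266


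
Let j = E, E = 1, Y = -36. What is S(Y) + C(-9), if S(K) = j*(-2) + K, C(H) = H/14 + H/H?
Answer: -527/14 ≈ -37.643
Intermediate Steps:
C(H) = 1 + H/14 (C(H) = H*(1/14) + 1 = H/14 + 1 = 1 + H/14)
j = 1
S(K) = -2 + K (S(K) = 1*(-2) + K = -2 + K)
S(Y) + C(-9) = (-2 - 36) + (1 + (1/14)*(-9)) = -38 + (1 - 9/14) = -38 + 5/14 = -527/14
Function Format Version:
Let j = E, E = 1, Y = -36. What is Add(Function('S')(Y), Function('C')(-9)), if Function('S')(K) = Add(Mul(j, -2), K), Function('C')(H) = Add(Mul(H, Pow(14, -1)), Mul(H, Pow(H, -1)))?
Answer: Rational(-527, 14) ≈ -37.643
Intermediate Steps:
Function('C')(H) = Add(1, Mul(Rational(1, 14), H)) (Function('C')(H) = Add(Mul(H, Rational(1, 14)), 1) = Add(Mul(Rational(1, 14), H), 1) = Add(1, Mul(Rational(1, 14), H)))
j = 1
Function('S')(K) = Add(-2, K) (Function('S')(K) = Add(Mul(1, -2), K) = Add(-2, K))
Add(Function('S')(Y), Function('C')(-9)) = Add(Add(-2, -36), Add(1, Mul(Rational(1, 14), -9))) = Add(-38, Add(1, Rational(-9, 14))) = Add(-38, Rational(5, 14)) = Rational(-527, 14)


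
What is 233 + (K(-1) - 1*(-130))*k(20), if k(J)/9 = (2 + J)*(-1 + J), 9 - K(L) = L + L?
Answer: 530675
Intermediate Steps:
K(L) = 9 - 2*L (K(L) = 9 - (L + L) = 9 - 2*L)
k(J) = 9*(-1 + J)*(2 + J) (k(J) = 9*((2 + J)*(-1 + J)) = 9*((-1 + J)*(2 + J)) = 9*(-1 + J)*(2 + J))
233 + (K(-1) - 1*(-130))*k(20) = 233 + ((9 - 2*(-1)) - 1*(-130))*(-18 + 9*20 + 9*20²) = 233 + ((9 + 2) + 130)*(-18 + 180 + 9*400) = 233 + (11 + 130)*(-18 + 180 + 3600) = 233 + 141*3762 = 233 + 530442 = 530675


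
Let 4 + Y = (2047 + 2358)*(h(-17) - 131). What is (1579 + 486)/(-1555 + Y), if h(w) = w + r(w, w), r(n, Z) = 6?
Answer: -2065/627069 ≈ -0.0032931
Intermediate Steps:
h(w) = 6 + w (h(w) = w + 6 = 6 + w)
Y = -625514 (Y = -4 + (2047 + 2358)*((6 - 17) - 131) = -4 + 4405*(-11 - 131) = -4 + 4405*(-142) = -4 - 625510 = -625514)
(1579 + 486)/(-1555 + Y) = (1579 + 486)/(-1555 - 625514) = 2065/(-627069) = 2065*(-1/627069) = -2065/627069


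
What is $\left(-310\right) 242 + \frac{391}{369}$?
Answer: $- \frac{27681989}{369} \approx -75019.0$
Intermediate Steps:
$\left(-310\right) 242 + \frac{391}{369} = -75020 + 391 \cdot \frac{1}{369} = -75020 + \frac{391}{369} = - \frac{27681989}{369}$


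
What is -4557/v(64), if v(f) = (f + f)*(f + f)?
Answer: -4557/16384 ≈ -0.27814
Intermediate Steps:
v(f) = 4*f² (v(f) = (2*f)*(2*f) = 4*f²)
-4557/v(64) = -4557/(4*64²) = -4557/(4*4096) = -4557/16384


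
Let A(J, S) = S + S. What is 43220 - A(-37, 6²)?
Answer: 43148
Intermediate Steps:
A(J, S) = 2*S
43220 - A(-37, 6²) = 43220 - 2*6² = 43220 - 2*36 = 43220 - 1*72 = 43220 - 72 = 43148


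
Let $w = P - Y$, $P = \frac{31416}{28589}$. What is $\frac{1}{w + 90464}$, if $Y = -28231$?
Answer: $\frac{2599}{308491161} \approx 8.4249 \cdot 10^{-6}$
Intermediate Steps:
$P = \frac{2856}{2599}$ ($P = 31416 \cdot \frac{1}{28589} = \frac{2856}{2599} \approx 1.0989$)
$w = \frac{73375225}{2599}$ ($w = \frac{2856}{2599} - -28231 = \frac{2856}{2599} + 28231 = \frac{73375225}{2599} \approx 28232.0$)
$\frac{1}{w + 90464} = \frac{1}{\frac{73375225}{2599} + 90464} = \frac{1}{\frac{308491161}{2599}} = \frac{2599}{308491161}$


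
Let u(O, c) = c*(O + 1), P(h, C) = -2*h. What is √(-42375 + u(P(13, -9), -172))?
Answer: 5*I*√1523 ≈ 195.13*I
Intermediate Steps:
u(O, c) = c*(1 + O)
√(-42375 + u(P(13, -9), -172)) = √(-42375 - 172*(1 - 2*13)) = √(-42375 - 172*(1 - 26)) = √(-42375 - 172*(-25)) = √(-42375 + 4300) = √(-38075) = 5*I*√1523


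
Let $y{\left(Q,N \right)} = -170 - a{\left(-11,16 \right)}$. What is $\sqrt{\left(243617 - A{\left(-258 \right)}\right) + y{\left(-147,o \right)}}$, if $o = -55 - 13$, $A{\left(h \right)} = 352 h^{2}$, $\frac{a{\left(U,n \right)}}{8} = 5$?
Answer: $i \sqrt{23187121} \approx 4815.3 i$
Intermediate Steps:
$a{\left(U,n \right)} = 40$ ($a{\left(U,n \right)} = 8 \cdot 5 = 40$)
$o = -68$ ($o = -55 - 13 = -68$)
$y{\left(Q,N \right)} = -210$ ($y{\left(Q,N \right)} = -170 - 40 = -210$)
$\sqrt{\left(243617 - A{\left(-258 \right)}\right) + y{\left(-147,o \right)}} = \sqrt{\left(243617 - 352 \left(-258\right)^{2}\right) - 210} = \sqrt{\left(243617 - 352 \cdot 66564\right) - 210} = \sqrt{\left(243617 - 23430528\right) - 210} = \sqrt{-23186911 - 210} = \sqrt{-23187121} = i \sqrt{23187121}$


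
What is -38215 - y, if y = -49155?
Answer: 10940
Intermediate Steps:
-38215 - y = -38215 - 1*(-49155) = -38215 + 49155 = 10940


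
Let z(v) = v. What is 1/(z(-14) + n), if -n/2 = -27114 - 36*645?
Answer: 1/100654 ≈ 9.9350e-6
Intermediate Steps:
n = 100668 (n = -2*(-27114 - 36*645) = -2*(-27114 - 1*23220) = -2*(-27114 - 23220) = -2*(-50334) = 100668)
1/(z(-14) + n) = 1/(-14 + 100668) = 1/100654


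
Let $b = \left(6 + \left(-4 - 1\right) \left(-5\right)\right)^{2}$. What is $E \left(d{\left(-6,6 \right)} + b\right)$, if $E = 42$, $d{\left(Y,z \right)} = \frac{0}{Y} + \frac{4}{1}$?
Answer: $40530$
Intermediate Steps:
$d{\left(Y,z \right)} = 4$ ($d{\left(Y,z \right)} = 0 + 4 \cdot 1 = 0 + 4 = 4$)
$b = 961$ ($b = \left(6 - -25\right)^{2} = \left(6 + 25\right)^{2} = 31^{2} = 961$)
$E \left(d{\left(-6,6 \right)} + b\right) = 42 \left(4 + 961\right) = 42 \cdot 965 = 40530$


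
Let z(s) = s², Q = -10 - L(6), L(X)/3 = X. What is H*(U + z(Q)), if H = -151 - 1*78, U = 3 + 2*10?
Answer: -184803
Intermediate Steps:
U = 23 (U = 3 + 20 = 23)
H = -229 (H = -151 - 78 = -229)
L(X) = 3*X
Q = -28 (Q = -10 - 3*6 = -10 - 1*18 = -10 - 18 = -28)
H*(U + z(Q)) = -229*(23 + (-28)²) = -229*(23 + 784) = -229*807 = -184803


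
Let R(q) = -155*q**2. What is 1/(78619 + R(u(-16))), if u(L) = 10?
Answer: 1/63119 ≈ 1.5843e-5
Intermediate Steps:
1/(78619 + R(u(-16))) = 1/(78619 - 155*10**2) = 1/(78619 - 155*100) = 1/(78619 - 15500) = 1/63119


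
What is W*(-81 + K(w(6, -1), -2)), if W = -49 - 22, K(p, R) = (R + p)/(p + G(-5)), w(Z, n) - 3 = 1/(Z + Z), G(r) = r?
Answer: 133196/23 ≈ 5791.1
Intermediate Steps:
w(Z, n) = 3 + 1/(2*Z) (w(Z, n) = 3 + 1/(Z + Z) = 3 + 1/(2*Z))
K(p, R) = (R + p)/(-5 + p) (K(p, R) = (R + p)/(p - 5) = (R + p)/(-5 + p))
W = -71
W*(-81 + K(w(6, -1), -2)) = -71*(-81 + (-2 + (3 + (½)/6))/(-5 + (3 + (½)/6))) = -71*(-81 + (-2 + (3 + (½)*(⅙)))/(-5 + (3 + (½)*(⅙)))) = -71*(-81 + (-2 + (3 + 1/12))/(-5 + (3 + 1/12))) = -71*(-81 + (-2 + 37/12)/(-5 + 37/12)) = -71*(-81 + (13/12)/(-23/12)) = -71*(-81 - 12/23*13/12) = -71*(-81 - 13/23) = -71*(-1876/23) = 133196/23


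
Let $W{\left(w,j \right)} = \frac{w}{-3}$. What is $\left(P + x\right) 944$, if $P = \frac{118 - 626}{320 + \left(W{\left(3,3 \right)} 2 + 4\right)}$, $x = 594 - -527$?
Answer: $\frac{170134288}{161} \approx 1.0567 \cdot 10^{6}$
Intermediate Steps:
$W{\left(w,j \right)} = - \frac{w}{3}$ ($W{\left(w,j \right)} = w \left(- \frac{1}{3}\right) = - \frac{w}{3}$)
$x = 1121$ ($x = 594 + 527 = 1121$)
$P = - \frac{254}{161}$ ($P = \frac{118 - 626}{320 + \left(\left(- \frac{1}{3}\right) 3 \cdot 2 + 4\right)} = - \frac{508}{320 + \left(\left(-1\right) 2 + 4\right)} = - \frac{508}{320 + \left(-2 + 4\right)} = - \frac{508}{320 + 2} = - \frac{508}{322} = \left(-508\right) \frac{1}{322} = - \frac{254}{161} \approx -1.5776$)
$\left(P + x\right) 944 = \left(- \frac{254}{161} + 1121\right) 944 = \frac{180227}{161} \cdot 944 = \frac{170134288}{161}$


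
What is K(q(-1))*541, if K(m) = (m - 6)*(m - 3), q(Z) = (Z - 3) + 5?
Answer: 5410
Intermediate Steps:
q(Z) = 2 + Z (q(Z) = (-3 + Z) + 5 = 2 + Z)
K(m) = (-6 + m)*(-3 + m)
K(q(-1))*541 = (18 + (2 - 1)**2 - 9*(2 - 1))*541 = (18 + 1**2 - 9*1)*541 = (18 + 1 - 9)*541 = 10*541 = 5410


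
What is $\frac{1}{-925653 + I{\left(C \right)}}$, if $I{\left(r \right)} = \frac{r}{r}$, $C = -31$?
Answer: $- \frac{1}{925652} \approx -1.0803 \cdot 10^{-6}$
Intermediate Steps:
$I{\left(r \right)} = 1$
$\frac{1}{-925653 + I{\left(C \right)}} = \frac{1}{-925653 + 1} = \frac{1}{-925652} = - \frac{1}{925652}$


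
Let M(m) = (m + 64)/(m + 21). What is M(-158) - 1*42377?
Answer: -5805555/137 ≈ -42376.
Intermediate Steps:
M(m) = (64 + m)/(21 + m)
M(-158) - 1*42377 = (64 - 158)/(21 - 158) - 1*42377 = -94/(-137) - 42377 = -1/137*(-94) - 42377 = 94/137 - 42377 = -5805555/137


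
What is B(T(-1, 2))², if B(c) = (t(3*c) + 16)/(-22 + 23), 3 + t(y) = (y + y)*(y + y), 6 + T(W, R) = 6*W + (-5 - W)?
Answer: 85174441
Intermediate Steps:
T(W, R) = -11 + 5*W (T(W, R) = -6 + (6*W + (-5 - W)) = -6 + (-5 + 5*W) = -11 + 5*W)
t(y) = -3 + 4*y² (t(y) = -3 + (y + y)*(y + y) = -3 + (2*y)*(2*y) = -3 + 4*y²)
B(c) = 13 + 36*c² (B(c) = ((-3 + 4*(3*c)²) + 16)/(-22 + 23) = ((-3 + 4*(9*c²)) + 16)/1 = ((-3 + 36*c²) + 16)*1 = (13 + 36*c²)*1 = 13 + 36*c²)
B(T(-1, 2))² = (13 + 36*(-11 + 5*(-1))²)² = (13 + 36*(-11 - 5)²)² = (13 + 36*(-16)²)² = (13 + 36*256)² = (13 + 9216)² = 9229² = 85174441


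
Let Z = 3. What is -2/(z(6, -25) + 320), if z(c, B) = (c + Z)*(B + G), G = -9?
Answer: -⅐ ≈ -0.14286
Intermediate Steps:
z(c, B) = (-9 + B)*(3 + c) (z(c, B) = (c + 3)*(B - 9) = (3 + c)*(-9 + B) = (-9 + B)*(3 + c))
-2/(z(6, -25) + 320) = -2/((-27 - 9*6 + 3*(-25) - 25*6) + 320) = -2/((-27 - 54 - 75 - 150) + 320) = -2/(-306 + 320) = -2/14 = (1/14)*(-2) = -⅐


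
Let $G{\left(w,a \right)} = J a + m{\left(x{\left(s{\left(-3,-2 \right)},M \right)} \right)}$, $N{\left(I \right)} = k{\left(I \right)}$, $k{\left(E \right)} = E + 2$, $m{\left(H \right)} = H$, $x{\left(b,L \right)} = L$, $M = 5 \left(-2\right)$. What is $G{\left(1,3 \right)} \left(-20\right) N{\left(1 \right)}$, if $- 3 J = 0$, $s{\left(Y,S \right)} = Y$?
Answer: $600$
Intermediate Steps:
$M = -10$
$J = 0$ ($J = \left(- \frac{1}{3}\right) 0 = 0$)
$k{\left(E \right)} = 2 + E$
$N{\left(I \right)} = 2 + I$
$G{\left(w,a \right)} = -10$ ($G{\left(w,a \right)} = 0 a - 10 = 0 - 10 = -10$)
$G{\left(1,3 \right)} \left(-20\right) N{\left(1 \right)} = \left(-10\right) \left(-20\right) \left(2 + 1\right) = 200 \cdot 3 = 600$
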